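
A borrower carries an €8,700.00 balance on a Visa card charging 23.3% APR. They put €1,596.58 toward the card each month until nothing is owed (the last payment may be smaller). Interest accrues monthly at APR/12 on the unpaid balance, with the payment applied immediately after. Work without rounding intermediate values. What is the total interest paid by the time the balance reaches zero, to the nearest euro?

Monthly rate r = 23.3%/12 = 1.94167% = 0.0194167.
Payoff takes n = ⌈−ln(1 − rB₀/P)/ln(1+r)⌉ = ⌈5.815⌉ = 6 payments; the last is €1,303.92.
Total paid = 5·€1,596.58 + €1,303.92 = €9,286.82.
Total interest = total paid − principal = €9,286.82 − €8,700.00 = €586.82.

€587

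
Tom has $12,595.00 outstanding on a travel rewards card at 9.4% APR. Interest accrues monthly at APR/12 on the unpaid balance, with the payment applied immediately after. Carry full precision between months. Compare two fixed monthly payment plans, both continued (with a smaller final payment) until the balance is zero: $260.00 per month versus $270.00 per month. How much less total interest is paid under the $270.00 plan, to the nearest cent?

Monthly rate r = 9.4%/12 = 0.783333% = 0.00783333.
At $260.00/mo: n = ⌈−ln(1 − rB₀/P)/ln(1+r)⌉ = 62 payments (last $40.16); total interest = total paid − $12,595.00 = $3,305.16.
At $270.00/mo: 59 payments (last $76.82); total interest $3,141.82.
Interest saved = $3,305.16 − $3,141.82 = $163.34.

$163.34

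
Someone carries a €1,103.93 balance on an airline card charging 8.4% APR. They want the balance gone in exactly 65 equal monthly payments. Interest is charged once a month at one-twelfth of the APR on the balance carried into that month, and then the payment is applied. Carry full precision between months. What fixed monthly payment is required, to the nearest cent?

€21.20

Monthly rate r = 8.4%/12 = 0.7% = 0.007.
Level-payment amortization: P = B₀·r / (1 − (1+r)^(−n)) = 1103.93·0.007 / (1 − 1.007^(−65)).
Denominator 1 − (1+r)^(−65) = 0.364545567.
P = 7.72751 / 0.364545567 ≈ 21.20.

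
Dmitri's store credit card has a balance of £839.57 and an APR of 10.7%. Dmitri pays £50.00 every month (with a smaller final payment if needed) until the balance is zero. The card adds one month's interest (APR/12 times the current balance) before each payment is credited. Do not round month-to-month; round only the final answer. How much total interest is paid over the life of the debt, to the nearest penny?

£74.02

Monthly rate r = 10.7%/12 = 0.891667% = 0.00891667.
Payoff takes n = ⌈−ln(1 − rB₀/P)/ln(1+r)⌉ = ⌈18.271⌉ = 19 payments; the last is £13.59.
Total paid = 18·£50.00 + £13.59 = £913.59.
Total interest = total paid − principal = £913.59 − £839.57 = £74.02.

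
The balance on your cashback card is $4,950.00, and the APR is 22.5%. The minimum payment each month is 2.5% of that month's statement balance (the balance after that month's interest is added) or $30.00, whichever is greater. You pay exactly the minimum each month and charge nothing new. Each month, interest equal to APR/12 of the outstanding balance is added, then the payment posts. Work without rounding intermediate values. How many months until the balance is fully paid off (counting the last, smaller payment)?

Monthly rate r = 22.5%/12 = 1.875% = 0.01875.
While 2.5% of the post-interest balance exceeds $30.00, each month B ← (B·(1+r))·(1 − 0.025), i.e. B shrinks by the factor (1+r)·0.975 = 0.99328.
This holds for months 1–213. Entering month 214 the balance is $1,177.58; 2.5% of the post-interest balance is now below $30.00, so the flat $30.00 minimum applies from here.
From month 214 a fixed $30.00 at rate r clears $1,177.58 in 72 more payments. Total: 213 + 72 = 285 months.

285 months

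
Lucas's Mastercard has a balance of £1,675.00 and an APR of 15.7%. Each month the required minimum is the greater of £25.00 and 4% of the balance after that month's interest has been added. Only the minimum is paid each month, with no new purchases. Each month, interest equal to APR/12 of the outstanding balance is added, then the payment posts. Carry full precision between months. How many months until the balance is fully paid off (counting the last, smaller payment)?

66 months

Monthly rate r = 15.7%/12 = 1.30833% = 0.0130833.
While 4% of the post-interest balance exceeds £25.00, each month B ← (B·(1+r))·(1 − 0.04), i.e. B shrinks by the factor (1+r)·0.96 = 0.97256.
This holds for months 1–36. Entering month 37 the balance is £615.18; 4% of the post-interest balance is now below £25.00, so the flat £25.00 minimum applies from here.
From month 37 a fixed £25.00 at rate r clears £615.18 in 30 more payments. Total: 36 + 30 = 66 months.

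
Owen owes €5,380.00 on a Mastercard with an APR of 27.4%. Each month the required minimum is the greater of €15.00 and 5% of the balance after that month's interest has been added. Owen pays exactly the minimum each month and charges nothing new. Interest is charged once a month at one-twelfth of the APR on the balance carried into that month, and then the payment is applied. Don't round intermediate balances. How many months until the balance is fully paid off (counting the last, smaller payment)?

128 months

Monthly rate r = 27.4%/12 = 2.28333% = 0.0228333.
While 5% of the post-interest balance exceeds €15.00, each month B ← (B·(1+r))·(1 − 0.05), i.e. B shrinks by the factor (1+r)·0.95 = 0.97169.
This holds for months 1–102. Entering month 103 the balance is €287.53; 5% of the post-interest balance is now below €15.00, so the flat €15.00 minimum applies from here.
From month 103 a fixed €15.00 at rate r clears €287.53 in 26 more payments. Total: 102 + 26 = 128 months.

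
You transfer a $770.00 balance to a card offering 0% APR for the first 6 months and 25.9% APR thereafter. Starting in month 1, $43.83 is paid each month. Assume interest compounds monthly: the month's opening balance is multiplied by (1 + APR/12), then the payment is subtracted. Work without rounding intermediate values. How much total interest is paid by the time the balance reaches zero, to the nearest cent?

Promo months 1–6 at r₀ = 0%/12 = 0; months 7+ at r₁ = 25.9%/12 = 0.0215833.
After month 6 (no interest yet): B = $770.00 − 6·$43.83 = $507.02.
Then at r₁ with $43.83/mo: n₂ = −ln(1 − r₁·B/P)/ln(1+r₁) ≈ 13.45 → 14 more payments.
Total paid = 19·$43.83 + $19.92 = $852.69; interest = $852.69 − $770.00 = $82.69.

$82.69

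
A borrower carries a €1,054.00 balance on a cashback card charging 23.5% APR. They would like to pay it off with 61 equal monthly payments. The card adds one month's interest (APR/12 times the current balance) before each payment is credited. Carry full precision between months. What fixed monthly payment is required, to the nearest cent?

€29.76

Monthly rate r = 23.5%/12 = 1.95833% = 0.0195833.
Level-payment amortization: P = B₀·r / (1 − (1+r)^(−n)) = 1054.00·0.0195833 / (1 − 1.01958^(−61)).
Denominator 1 − (1+r)^(−61) = 0.693653013.
P = 20.6408 / 0.693653013 ≈ 29.76.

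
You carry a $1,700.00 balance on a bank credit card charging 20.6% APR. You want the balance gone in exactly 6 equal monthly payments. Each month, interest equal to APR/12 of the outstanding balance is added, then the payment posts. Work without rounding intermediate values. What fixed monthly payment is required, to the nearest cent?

$300.60

Monthly rate r = 20.6%/12 = 1.71667% = 0.0171667.
Level-payment amortization: P = B₀·r / (1 − (1+r)^(−n)) = 1700.00·0.0171667 / (1 − 1.01717^(−6)).
Denominator 1 − (1+r)^(−6) = 0.097084138.
P = 29.1833 / 0.097084138 ≈ 300.60.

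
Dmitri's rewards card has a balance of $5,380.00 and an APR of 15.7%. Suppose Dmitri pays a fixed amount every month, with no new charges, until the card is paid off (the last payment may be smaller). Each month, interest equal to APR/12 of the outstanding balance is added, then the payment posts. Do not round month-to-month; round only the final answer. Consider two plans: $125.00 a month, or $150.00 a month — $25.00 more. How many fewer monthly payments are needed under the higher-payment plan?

15 fewer payments

Monthly rate r = 15.7%/12 = 1.30833% = 0.0130833.
At $125.00/mo: n = ⌈−ln(1 − rB₀/P)/ln(1+r)⌉ = 64 payments (last $88.27); total interest = total paid − $5,380.00 = $2,583.27.
At $150.00/mo: 49 payments (last $110.36); total interest $1,930.36.
Payments saved = 64 − 49 = 15.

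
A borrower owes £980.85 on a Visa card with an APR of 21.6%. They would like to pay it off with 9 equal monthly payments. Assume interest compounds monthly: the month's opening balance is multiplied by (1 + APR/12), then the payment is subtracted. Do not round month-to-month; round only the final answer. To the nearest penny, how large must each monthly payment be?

Monthly rate r = 21.6%/12 = 1.8% = 0.018.
Level-payment amortization: P = B₀·r / (1 − (1+r)^(−n)) = 980.85·0.018 / (1 − 1.018^(−9)).
Denominator 1 − (1+r)^(−9) = 0.14833265.
P = 17.6553 / 0.14833265 ≈ 119.03.

£119.03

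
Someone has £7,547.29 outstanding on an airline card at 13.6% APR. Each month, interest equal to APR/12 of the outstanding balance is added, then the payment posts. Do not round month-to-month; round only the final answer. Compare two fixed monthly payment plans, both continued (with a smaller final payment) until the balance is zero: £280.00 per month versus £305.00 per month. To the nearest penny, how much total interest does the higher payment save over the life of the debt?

£149.97

Monthly rate r = 13.6%/12 = 1.13333% = 0.0113333.
At £280.00/mo: n = ⌈−ln(1 − rB₀/P)/ln(1+r)⌉ = 33 payments (last £97.64); total interest = total paid − £7,547.29 = £1,510.35.
At £305.00/mo: 30 payments (last £62.67); total interest £1,360.38.
Interest saved = £1,510.35 − £1,360.38 = £149.97.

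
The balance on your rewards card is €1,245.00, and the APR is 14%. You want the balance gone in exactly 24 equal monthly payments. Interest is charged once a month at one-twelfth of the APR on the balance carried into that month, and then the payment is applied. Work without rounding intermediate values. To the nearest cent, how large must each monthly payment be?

Monthly rate r = 14%/12 = 1.16667% = 0.0116667.
Level-payment amortization: P = B₀·r / (1 − (1+r)^(−n)) = 1245.00·0.0116667 / (1 − 1.01167^(−24)).
Denominator 1 − (1+r)^(−24) = 0.242990337.
P = 14.525 / 0.242990337 ≈ 59.78.

€59.78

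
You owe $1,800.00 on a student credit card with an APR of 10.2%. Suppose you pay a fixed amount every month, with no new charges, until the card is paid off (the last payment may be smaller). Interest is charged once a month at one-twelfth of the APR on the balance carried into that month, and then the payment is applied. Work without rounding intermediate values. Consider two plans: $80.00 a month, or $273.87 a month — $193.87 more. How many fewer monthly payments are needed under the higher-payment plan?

Monthly rate r = 10.2%/12 = 0.85% = 0.0085.
At $80.00/mo: n = ⌈−ln(1 − rB₀/P)/ln(1+r)⌉ = 26 payments (last $6.30); total interest = total paid − $1,800.00 = $206.30.
At $273.87/mo: 7 payments (last $217.07); total interest $60.29.
Payments saved = 26 − 7 = 19.

19 fewer payments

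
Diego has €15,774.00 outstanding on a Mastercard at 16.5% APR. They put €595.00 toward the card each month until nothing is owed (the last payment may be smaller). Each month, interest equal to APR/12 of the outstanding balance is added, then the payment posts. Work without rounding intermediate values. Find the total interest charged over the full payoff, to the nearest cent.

€3,980.34

Monthly rate r = 16.5%/12 = 1.375% = 0.01375.
Payoff takes n = ⌈−ln(1 − rB₀/P)/ln(1+r)⌉ = ⌈33.199⌉ = 34 payments; the last is €119.34.
Total paid = 33·€595.00 + €119.34 = €19,754.34.
Total interest = total paid − principal = €19,754.34 − €15,774.00 = €3,980.34.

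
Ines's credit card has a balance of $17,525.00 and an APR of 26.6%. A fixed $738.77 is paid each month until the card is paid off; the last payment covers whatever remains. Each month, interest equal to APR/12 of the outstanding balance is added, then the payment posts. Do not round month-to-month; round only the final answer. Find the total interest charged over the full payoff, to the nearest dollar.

Monthly rate r = 26.6%/12 = 2.21667% = 0.0221667.
Payoff takes n = ⌈−ln(1 − rB₀/P)/ln(1+r)⌉ = ⌈34.035⌉ = 35 payments; the last is $26.02.
Total paid = 34·$738.77 + $26.02 = $25,144.20.
Total interest = total paid − principal = $25,144.20 − $17,525.00 = $7,619.20.

$7,619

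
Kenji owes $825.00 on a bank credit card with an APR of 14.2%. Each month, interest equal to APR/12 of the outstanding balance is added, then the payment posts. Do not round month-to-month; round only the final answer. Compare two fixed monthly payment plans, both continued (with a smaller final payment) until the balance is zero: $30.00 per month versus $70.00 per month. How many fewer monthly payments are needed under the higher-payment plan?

Monthly rate r = 14.2%/12 = 1.18333% = 0.0118333.
At $30.00/mo: n = ⌈−ln(1 − rB₀/P)/ln(1+r)⌉ = 34 payments (last $13.95); total interest = total paid − $825.00 = $178.95.
At $70.00/mo: 13 payments (last $53.83); total interest $68.83.
Payments saved = 34 − 13 = 21.

21 fewer payments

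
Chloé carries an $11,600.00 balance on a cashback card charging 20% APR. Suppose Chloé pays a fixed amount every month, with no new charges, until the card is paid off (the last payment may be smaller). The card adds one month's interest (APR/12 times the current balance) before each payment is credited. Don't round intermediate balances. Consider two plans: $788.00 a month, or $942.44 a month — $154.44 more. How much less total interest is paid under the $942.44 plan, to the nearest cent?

$328.79

Monthly rate r = 20%/12 = 1.66667% = 0.0166667.
At $788.00/mo: n = ⌈−ln(1 − rB₀/P)/ln(1+r)⌉ = 18 payments (last $23.98); total interest = total paid − $11,600.00 = $1,819.98.
At $942.44/mo: 14 payments (last $839.47); total interest $1,491.19.
Interest saved = $1,819.98 − $1,491.19 = $328.79.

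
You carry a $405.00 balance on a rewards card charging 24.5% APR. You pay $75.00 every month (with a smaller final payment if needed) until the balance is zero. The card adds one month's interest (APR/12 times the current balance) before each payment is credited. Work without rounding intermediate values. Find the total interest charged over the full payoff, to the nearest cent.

$28.61

Monthly rate r = 24.5%/12 = 2.04167% = 0.0204167.
Payoff takes n = ⌈−ln(1 − rB₀/P)/ln(1+r)⌉ = ⌈5.780⌉ = 6 payments; the last is $58.61.
Total paid = 5·$75.00 + $58.61 = $433.61.
Total interest = total paid − principal = $433.61 − $405.00 = $28.61.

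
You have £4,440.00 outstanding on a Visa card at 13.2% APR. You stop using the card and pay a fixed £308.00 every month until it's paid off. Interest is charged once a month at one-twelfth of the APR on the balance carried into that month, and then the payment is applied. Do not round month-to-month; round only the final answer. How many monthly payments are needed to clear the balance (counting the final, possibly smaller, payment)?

Monthly rate r = 13.2%/12 = 1.1% = 0.011.
Recurrence: B ← B·(1+r) − £308.00.
Month 1: interest £48.84; balance after payment £4,180.84.
Month 2: interest £45.99; balance after payment £3,918.83.
Closed form: n = −ln(1 − rB₀/P)/ln(1+r) = −ln(0.84143)/ln(1.011) ≈ 15.782, so the balance reaches zero during payment 16.

16 months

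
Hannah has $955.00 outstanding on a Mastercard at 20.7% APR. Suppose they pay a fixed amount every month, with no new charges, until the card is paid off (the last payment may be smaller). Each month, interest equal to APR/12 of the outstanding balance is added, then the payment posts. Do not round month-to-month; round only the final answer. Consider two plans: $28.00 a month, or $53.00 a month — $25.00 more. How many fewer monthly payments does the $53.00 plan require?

30 fewer payments

Monthly rate r = 20.7%/12 = 1.725% = 0.01725.
At $28.00/mo: n = ⌈−ln(1 − rB₀/P)/ln(1+r)⌉ = 52 payments (last $25.12); total interest = total paid − $955.00 = $498.12.
At $53.00/mo: 22 payments (last $40.68); total interest $198.68.
Payments saved = 52 − 22 = 30.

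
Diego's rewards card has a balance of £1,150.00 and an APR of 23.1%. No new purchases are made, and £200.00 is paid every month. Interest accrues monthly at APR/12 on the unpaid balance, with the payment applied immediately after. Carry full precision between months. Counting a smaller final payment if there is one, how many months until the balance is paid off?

7 months

Monthly rate r = 23.1%/12 = 1.925% = 0.01925.
Recurrence: B ← B·(1+r) − £200.00.
Month 1: interest £22.14; balance after payment £972.14.
Month 2: interest £18.71; balance after payment £790.85.
Closed form: n = −ln(1 − rB₀/P)/ln(1+r) = −ln(0.88931)/ln(1.01925) ≈ 6.152, so the balance reaches zero during payment 7.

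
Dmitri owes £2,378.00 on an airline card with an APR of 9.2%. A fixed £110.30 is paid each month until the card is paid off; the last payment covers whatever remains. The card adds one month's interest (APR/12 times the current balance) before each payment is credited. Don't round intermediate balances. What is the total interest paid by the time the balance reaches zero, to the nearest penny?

£231.33

Monthly rate r = 9.2%/12 = 0.766667% = 0.00766667.
Payoff takes n = ⌈−ln(1 − rB₀/P)/ln(1+r)⌉ = ⌈23.656⌉ = 24 payments; the last is £72.43.
Total paid = 23·£110.30 + £72.43 = £2,609.33.
Total interest = total paid − principal = £2,609.33 − £2,378.00 = £231.33.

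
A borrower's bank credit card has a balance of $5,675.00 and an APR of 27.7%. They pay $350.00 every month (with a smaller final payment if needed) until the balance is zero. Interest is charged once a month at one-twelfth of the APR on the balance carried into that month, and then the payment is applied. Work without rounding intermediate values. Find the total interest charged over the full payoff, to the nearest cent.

Monthly rate r = 27.7%/12 = 2.30833% = 0.0230833.
Payoff takes n = ⌈−ln(1 − rB₀/P)/ln(1+r)⌉ = ⌈20.545⌉ = 21 payments; the last is $191.67.
Total paid = 20·$350.00 + $191.67 = $7,191.67.
Total interest = total paid − principal = $7,191.67 − $5,675.00 = $1,516.67.

$1,516.67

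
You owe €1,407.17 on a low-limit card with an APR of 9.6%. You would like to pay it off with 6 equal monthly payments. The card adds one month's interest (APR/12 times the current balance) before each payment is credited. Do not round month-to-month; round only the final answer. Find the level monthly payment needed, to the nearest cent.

€241.14

Monthly rate r = 9.6%/12 = 0.8% = 0.008.
Level-payment amortization: P = B₀·r / (1 − (1+r)^(−n)) = 1407.17·0.008 / (1 − 1.008^(−6)).
Denominator 1 − (1+r)^(−6) = 0.046684164.
P = 11.2574 / 0.046684164 ≈ 241.14.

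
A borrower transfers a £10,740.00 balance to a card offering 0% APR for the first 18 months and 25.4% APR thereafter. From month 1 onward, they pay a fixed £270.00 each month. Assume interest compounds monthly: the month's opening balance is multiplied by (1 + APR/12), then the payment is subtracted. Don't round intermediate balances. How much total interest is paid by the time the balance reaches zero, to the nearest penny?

Promo months 1–18 at r₀ = 0%/12 = 0; months 19+ at r₁ = 25.4%/12 = 0.0211667.
After month 18 (no interest yet): B = £10,740.00 − 18·£270.00 = £5,880.00.
Then at r₁ with £270.00/mo: n₂ = −ln(1 − r₁·B/P)/ln(1+r₁) ≈ 29.50 → 30 more payments.
Total paid = 47·£270.00 + £136.62 = £12,826.62; interest = £12,826.62 − £10,740.00 = £2,086.62.

£2,086.62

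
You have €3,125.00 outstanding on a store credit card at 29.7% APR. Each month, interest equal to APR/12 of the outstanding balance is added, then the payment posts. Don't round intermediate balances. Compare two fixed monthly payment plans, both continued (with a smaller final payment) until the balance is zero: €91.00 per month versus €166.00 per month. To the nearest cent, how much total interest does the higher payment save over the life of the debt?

Monthly rate r = 29.7%/12 = 2.475% = 0.02475.
At €91.00/mo: n = ⌈−ln(1 − rB₀/P)/ln(1+r)⌉ = 78 payments (last €52.80); total interest = total paid − €3,125.00 = €3,934.80.
At €166.00/mo: 26 payments (last €109.12); total interest €1,134.12.
Interest saved = €3,934.80 − €1,134.12 = €2,800.68.

€2,800.68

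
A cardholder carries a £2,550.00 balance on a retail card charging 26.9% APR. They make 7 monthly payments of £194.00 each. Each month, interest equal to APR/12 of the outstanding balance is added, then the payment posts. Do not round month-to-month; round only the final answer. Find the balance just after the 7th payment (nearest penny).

£1,525.26

Monthly rate r = 26.9%/12 = 2.24167% = 0.0224167.
Each month: B ← B·(1+r) − £194.00.
Month 1: interest £57.16; balance after payment £2,413.16.
Month 2: interest £54.10; balance after payment £2,273.26.
Month 3: interest £50.96; balance after payment £2,130.22.
Month 4: interest £47.75; balance after payment £1,983.97.
Month 5: interest £44.47; balance after payment £1,834.44.
Month 6: interest £41.12; balance after payment £1,681.56.
Month 7: interest £37.70; balance after payment £1,525.26.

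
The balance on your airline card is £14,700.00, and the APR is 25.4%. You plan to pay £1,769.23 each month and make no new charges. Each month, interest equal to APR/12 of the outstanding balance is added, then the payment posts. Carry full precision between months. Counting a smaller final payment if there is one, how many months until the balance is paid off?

Monthly rate r = 25.4%/12 = 2.11667% = 0.0211667.
Recurrence: B ← B·(1+r) − £1,769.23.
Month 1: interest £311.15; balance after payment £13,241.92.
Month 2: interest £280.29; balance after payment £11,752.98.
Closed form: n = −ln(1 − rB₀/P)/ln(1+r) = −ln(0.82413)/ln(1.02117) ≈ 9.235, so the balance reaches zero during payment 10.

10 months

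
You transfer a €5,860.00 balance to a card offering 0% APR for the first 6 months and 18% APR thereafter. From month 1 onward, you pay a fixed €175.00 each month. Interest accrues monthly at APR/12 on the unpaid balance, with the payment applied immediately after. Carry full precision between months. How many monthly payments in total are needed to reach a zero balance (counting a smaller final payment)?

Promo months 1–6 at r₀ = 0%/12 = 0; months 7+ at r₁ = 18%/12 = 0.015.
After month 6 (no interest yet): B = €5,860.00 − 6·€175.00 = €4,810.00.
Then at r₁ with €175.00/mo: n₂ = −ln(1 − r₁·B/P)/ln(1+r₁) ≈ 35.70 → 36 more payments.

42 months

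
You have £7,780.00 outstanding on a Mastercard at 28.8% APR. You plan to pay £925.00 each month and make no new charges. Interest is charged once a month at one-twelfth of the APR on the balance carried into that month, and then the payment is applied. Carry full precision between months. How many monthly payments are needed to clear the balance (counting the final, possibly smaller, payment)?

Monthly rate r = 28.8%/12 = 2.4% = 0.024.
Recurrence: B ← B·(1+r) − £925.00.
Month 1: interest £186.72; balance after payment £7,041.72.
Month 2: interest £169.00; balance after payment £6,285.72.
Closed form: n = −ln(1 − rB₀/P)/ln(1+r) = −ln(0.79814)/ln(1.024) ≈ 9.507, so the balance reaches zero during payment 10.

10 months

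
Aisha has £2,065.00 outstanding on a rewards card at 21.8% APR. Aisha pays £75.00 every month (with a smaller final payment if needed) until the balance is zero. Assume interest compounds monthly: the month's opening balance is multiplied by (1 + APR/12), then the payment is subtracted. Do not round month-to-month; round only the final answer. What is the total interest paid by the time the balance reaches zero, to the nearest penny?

Monthly rate r = 21.8%/12 = 1.81667% = 0.0181667.
Payoff takes n = ⌈−ln(1 − rB₀/P)/ln(1+r)⌉ = ⌈38.521⌉ = 39 payments; the last is £39.27.
Total paid = 38·£75.00 + £39.27 = £2,889.27.
Total interest = total paid − principal = £2,889.27 − £2,065.00 = £824.27.

£824.27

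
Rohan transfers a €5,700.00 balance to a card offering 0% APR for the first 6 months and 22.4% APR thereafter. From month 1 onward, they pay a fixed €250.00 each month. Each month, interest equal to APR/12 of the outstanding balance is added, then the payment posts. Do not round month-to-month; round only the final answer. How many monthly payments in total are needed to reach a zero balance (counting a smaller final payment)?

27 months

Promo months 1–6 at r₀ = 0%/12 = 0; months 7+ at r₁ = 22.4%/12 = 0.0186667.
After month 6 (no interest yet): B = €5,700.00 − 6·€250.00 = €4,200.00.
Then at r₁ with €250.00/mo: n₂ = −ln(1 − r₁·B/P)/ln(1+r₁) ≈ 20.35 → 21 more payments.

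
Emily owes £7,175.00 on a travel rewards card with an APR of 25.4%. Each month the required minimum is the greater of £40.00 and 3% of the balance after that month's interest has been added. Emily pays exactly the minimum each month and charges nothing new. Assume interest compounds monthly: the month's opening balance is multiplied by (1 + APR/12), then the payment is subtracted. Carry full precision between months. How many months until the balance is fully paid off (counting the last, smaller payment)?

Monthly rate r = 25.4%/12 = 2.11667% = 0.0211667.
While 3% of the post-interest balance exceeds £40.00, each month B ← (B·(1+r))·(1 − 0.03), i.e. B shrinks by the factor (1+r)·0.97 = 0.99053.
This holds for months 1–180. Entering month 181 the balance is £1,294.58; 3% of the post-interest balance is now below £40.00, so the flat £40.00 minimum applies from here.
From month 181 a fixed £40.00 at rate r clears £1,294.58 in 56 more payments. Total: 180 + 56 = 236 months.

236 months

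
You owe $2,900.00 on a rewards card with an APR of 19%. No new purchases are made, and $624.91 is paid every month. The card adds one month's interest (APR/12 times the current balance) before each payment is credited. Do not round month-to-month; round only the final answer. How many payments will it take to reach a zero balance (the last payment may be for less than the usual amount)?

Monthly rate r = 19%/12 = 1.58333% = 0.0158333.
Recurrence: B ← B·(1+r) − $624.91.
Month 1: interest $45.92; balance after payment $2,321.01.
Month 2: interest $36.75; balance after payment $1,732.85.
Month 3: interest $27.44; balance after payment $1,135.37.
Month 4: interest $17.98; balance after payment $528.44.
Month 5: interest $8.37; balance after payment $0.00.

5 payments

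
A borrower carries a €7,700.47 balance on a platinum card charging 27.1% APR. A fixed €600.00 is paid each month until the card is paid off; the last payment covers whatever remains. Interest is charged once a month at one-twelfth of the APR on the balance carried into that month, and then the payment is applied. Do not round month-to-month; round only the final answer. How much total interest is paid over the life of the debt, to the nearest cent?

Monthly rate r = 27.1%/12 = 2.25833% = 0.0225833.
Payoff takes n = ⌈−ln(1 − rB₀/P)/ln(1+r)⌉ = ⌈15.326⌉ = 16 payments; the last is €197.05.
Total paid = 15·€600.00 + €197.05 = €9,197.05.
Total interest = total paid − principal = €9,197.05 − €7,700.47 = €1,496.58.

€1,496.58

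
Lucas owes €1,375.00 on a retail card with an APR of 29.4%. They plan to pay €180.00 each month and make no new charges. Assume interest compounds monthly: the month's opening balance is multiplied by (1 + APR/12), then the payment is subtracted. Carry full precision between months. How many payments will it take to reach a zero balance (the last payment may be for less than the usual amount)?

9 months

Monthly rate r = 29.4%/12 = 2.45% = 0.0245.
Recurrence: B ← B·(1+r) − €180.00.
Month 1: interest €33.69; balance after payment €1,228.69.
Month 2: interest €30.10; balance after payment €1,078.79.
Closed form: n = −ln(1 − rB₀/P)/ln(1+r) = −ln(0.81285)/ln(1.0245) ≈ 8.561, so the balance reaches zero during payment 9.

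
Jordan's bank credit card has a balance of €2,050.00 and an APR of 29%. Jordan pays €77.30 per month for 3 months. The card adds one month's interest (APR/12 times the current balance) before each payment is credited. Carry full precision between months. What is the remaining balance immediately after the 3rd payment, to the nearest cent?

€1,964.70

Monthly rate r = 29%/12 = 2.41667% = 0.0241667.
Each month: B ← B·(1+r) − €77.30.
Month 1: interest €49.54; balance after payment €2,022.24.
Month 2: interest €48.87; balance after payment €1,993.81.
Month 3: interest €48.18; balance after payment €1,964.70.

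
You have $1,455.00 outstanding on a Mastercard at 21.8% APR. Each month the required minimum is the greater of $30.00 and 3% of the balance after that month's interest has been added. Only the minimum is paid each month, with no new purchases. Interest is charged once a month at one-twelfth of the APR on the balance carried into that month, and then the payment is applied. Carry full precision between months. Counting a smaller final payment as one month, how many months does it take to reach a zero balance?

Monthly rate r = 21.8%/12 = 1.81667% = 0.0181667.
While 3% of the post-interest balance exceeds $30.00, each month B ← (B·(1+r))·(1 − 0.03), i.e. B shrinks by the factor (1+r)·0.97 = 0.98762.
This holds for months 1–32. Entering month 33 the balance is $976.70; 3% of the post-interest balance is now below $30.00, so the flat $30.00 minimum applies from here.
From month 33 a fixed $30.00 at rate r clears $976.70 in 50 more payments. Total: 32 + 50 = 82 months.

82 months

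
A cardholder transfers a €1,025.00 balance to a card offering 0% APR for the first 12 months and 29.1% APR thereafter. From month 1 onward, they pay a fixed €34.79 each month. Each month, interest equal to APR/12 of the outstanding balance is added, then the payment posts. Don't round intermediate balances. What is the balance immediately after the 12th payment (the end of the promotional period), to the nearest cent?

Promo months 1–12 at r₀ = 0%/12 = 0; months 13+ at r₁ = 29.1%/12 = 0.02425.
After month 12 (no interest yet): B = €1,025.00 − 12·€34.79 = €607.52.

€607.52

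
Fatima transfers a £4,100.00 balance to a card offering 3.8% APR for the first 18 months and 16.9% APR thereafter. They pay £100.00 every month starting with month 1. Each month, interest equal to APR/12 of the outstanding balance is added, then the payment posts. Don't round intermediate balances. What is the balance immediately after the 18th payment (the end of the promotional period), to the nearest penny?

Promo months 1–18 at r₀ = 3.8%/12 = 0.00316667; months 19+ at r₁ = 16.9%/12 = 0.0140833.
After month 18: iterate B ← B·(1+r₀) − £100.00 for 18 months → £2,490.82.

£2,490.82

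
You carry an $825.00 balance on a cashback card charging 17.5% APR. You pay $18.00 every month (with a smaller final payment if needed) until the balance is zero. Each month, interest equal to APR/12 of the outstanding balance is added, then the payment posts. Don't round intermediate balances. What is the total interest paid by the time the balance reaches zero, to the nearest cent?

Monthly rate r = 17.5%/12 = 1.45833% = 0.0145833.
Payoff takes n = ⌈−ln(1 − rB₀/P)/ln(1+r)⌉ = ⌈76.242⌉ = 77 payments; the last is $4.38.
Total paid = 76·$18.00 + $4.38 = $1,372.38.
Total interest = total paid − principal = $1,372.38 − $825.00 = $547.38.

$547.38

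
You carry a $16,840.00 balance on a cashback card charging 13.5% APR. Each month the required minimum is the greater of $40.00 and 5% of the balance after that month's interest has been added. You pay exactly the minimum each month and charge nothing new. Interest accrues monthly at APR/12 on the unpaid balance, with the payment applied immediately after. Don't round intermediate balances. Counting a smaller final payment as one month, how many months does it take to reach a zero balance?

Monthly rate r = 13.5%/12 = 1.125% = 0.01125.
While 5% of the post-interest balance exceeds $40.00, each month B ← (B·(1+r))·(1 − 0.05), i.e. B shrinks by the factor (1+r)·0.95 = 0.96069.
This holds for months 1–77. Entering month 78 the balance is $767.66; 5% of the post-interest balance is now below $40.00, so the flat $40.00 minimum applies from here.
From month 78 a fixed $40.00 at rate r clears $767.66 in 22 more payments. Total: 77 + 22 = 99 months.

99 months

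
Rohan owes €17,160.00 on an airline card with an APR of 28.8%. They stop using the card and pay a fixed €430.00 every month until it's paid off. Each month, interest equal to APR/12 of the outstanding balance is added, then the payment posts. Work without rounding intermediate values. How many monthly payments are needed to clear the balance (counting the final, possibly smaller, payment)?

134 months

Monthly rate r = 28.8%/12 = 2.4% = 0.024.
Recurrence: B ← B·(1+r) − €430.00.
Month 1: interest €411.84; balance after payment €17,141.84.
Month 2: interest €411.40; balance after payment €17,123.24.
Closed form: n = −ln(1 − rB₀/P)/ln(1+r) = −ln(0.042233)/ln(1.024) ≈ 133.433, so the balance reaches zero during payment 134.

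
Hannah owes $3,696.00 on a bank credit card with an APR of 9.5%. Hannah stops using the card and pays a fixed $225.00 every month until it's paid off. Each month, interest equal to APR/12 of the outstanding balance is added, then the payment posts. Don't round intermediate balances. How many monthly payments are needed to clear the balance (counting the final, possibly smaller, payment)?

18 months

Monthly rate r = 9.5%/12 = 0.791667% = 0.00791667.
Recurrence: B ← B·(1+r) − $225.00.
Month 1: interest $29.26; balance after payment $3,500.26.
Month 2: interest $27.71; balance after payment $3,302.97.
Closed form: n = −ln(1 − rB₀/P)/ln(1+r) = −ln(0.86996)/ln(1.00792) ≈ 17.667, so the balance reaches zero during payment 18.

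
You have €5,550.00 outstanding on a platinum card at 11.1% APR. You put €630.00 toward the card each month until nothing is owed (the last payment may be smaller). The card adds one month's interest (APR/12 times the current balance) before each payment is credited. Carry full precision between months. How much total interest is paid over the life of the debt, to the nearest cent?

Monthly rate r = 11.1%/12 = 0.925% = 0.00925.
Payoff takes n = ⌈−ln(1 − rB₀/P)/ln(1+r)⌉ = ⌈9.232⌉ = 10 payments; the last is €146.47.
Total paid = 9·€630.00 + €146.47 = €5,816.47.
Total interest = total paid − principal = €5,816.47 − €5,550.00 = €266.47.

€266.47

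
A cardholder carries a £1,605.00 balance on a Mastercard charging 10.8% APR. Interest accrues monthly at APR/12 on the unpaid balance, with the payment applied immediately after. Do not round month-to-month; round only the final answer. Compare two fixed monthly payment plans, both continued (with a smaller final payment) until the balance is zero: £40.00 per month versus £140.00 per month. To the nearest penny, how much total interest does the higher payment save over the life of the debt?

£298.60

Monthly rate r = 10.8%/12 = 0.9% = 0.009.
At £40.00/mo: n = ⌈−ln(1 − rB₀/P)/ln(1+r)⌉ = 51 payments (last £0.27); total interest = total paid − £1,605.00 = £395.27.
At £140.00/mo: 13 payments (last £21.67); total interest £96.67.
Interest saved = £395.27 − £96.67 = £298.60.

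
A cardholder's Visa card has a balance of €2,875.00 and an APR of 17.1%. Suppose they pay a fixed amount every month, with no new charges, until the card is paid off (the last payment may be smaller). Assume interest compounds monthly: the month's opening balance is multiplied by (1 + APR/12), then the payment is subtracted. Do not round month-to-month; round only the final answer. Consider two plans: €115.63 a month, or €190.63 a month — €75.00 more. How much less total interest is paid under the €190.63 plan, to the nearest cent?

€314.84

Monthly rate r = 17.1%/12 = 1.425% = 0.01425.
At €115.63/mo: n = ⌈−ln(1 − rB₀/P)/ln(1+r)⌉ = 31 payments (last €105.90); total interest = total paid − €2,875.00 = €699.80.
At €190.63/mo: 18 payments (last €19.25); total interest €384.96.
Interest saved = €699.80 − €384.96 = €314.84.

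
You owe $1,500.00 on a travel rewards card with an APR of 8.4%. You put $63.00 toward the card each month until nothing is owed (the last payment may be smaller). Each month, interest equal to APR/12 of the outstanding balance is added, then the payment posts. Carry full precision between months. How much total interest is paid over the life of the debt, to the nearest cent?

Monthly rate r = 8.4%/12 = 0.7% = 0.007.
Payoff takes n = ⌈−ln(1 − rB₀/P)/ln(1+r)⌉ = ⌈26.137⌉ = 27 payments; the last is $8.66.
Total paid = 26·$63.00 + $8.66 = $1,646.66.
Total interest = total paid − principal = $1,646.66 − $1,500.00 = $146.66.

$146.66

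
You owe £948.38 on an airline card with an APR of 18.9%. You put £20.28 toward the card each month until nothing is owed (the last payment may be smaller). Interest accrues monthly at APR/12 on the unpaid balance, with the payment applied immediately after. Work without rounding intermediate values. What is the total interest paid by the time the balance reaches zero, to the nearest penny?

Monthly rate r = 18.9%/12 = 1.575% = 0.01575.
Payoff takes n = ⌈−ln(1 − rB₀/P)/ln(1+r)⌉ = ⌈85.354⌉ = 86 payments; the last is £7.21.
Total paid = 85·£20.28 + £7.21 = £1,731.01.
Total interest = total paid − principal = £1,731.01 − £948.38 = £782.63.

£782.63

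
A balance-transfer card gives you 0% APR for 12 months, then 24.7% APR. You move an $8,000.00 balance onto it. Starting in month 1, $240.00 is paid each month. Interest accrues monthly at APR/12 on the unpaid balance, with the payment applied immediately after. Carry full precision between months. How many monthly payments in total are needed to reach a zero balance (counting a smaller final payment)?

41 months

Promo months 1–12 at r₀ = 0%/12 = 0; months 13+ at r₁ = 24.7%/12 = 0.0205833.
After month 12 (no interest yet): B = $8,000.00 − 12·$240.00 = $5,120.00.
Then at r₁ with $240.00/mo: n₂ = −ln(1 − r₁·B/P)/ln(1+r₁) ≈ 28.38 → 29 more payments.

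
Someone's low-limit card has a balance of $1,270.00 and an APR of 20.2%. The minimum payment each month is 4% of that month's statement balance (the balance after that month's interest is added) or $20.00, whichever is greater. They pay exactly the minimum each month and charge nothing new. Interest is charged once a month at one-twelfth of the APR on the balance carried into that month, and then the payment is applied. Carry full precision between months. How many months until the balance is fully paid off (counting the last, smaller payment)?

72 months

Monthly rate r = 20.2%/12 = 1.68333% = 0.0168333.
While 4% of the post-interest balance exceeds $20.00, each month B ← (B·(1+r))·(1 − 0.04), i.e. B shrinks by the factor (1+r)·0.96 = 0.97616.
This holds for months 1–40. Entering month 41 the balance is $483.78; 4% of the post-interest balance is now below $20.00, so the flat $20.00 minimum applies from here.
From month 41 a fixed $20.00 at rate r clears $483.78 in 32 more payments. Total: 40 + 32 = 72 months.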